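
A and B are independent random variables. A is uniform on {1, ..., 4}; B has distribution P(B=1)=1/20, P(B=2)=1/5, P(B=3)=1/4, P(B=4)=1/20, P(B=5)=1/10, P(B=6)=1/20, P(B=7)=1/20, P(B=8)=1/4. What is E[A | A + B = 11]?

P(A + B = 11) = 3/40.
Summing A·P(x,y) over outcomes with A + B = 11 gives 19/80.
E[A | A + B = 11] = (19/80) / (3/40) = 19/6.

19/6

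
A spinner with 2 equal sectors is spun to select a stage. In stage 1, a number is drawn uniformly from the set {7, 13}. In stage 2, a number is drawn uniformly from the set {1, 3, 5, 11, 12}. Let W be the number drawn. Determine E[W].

E[W | stage 1] = (7+13)/2 = 10.
E[W | stage 2] = (1+3+5+11+12)/5 = 32/5.
E[W] = (1/2)·(10) + (1/2)·(32/5) = 41/5.

41/5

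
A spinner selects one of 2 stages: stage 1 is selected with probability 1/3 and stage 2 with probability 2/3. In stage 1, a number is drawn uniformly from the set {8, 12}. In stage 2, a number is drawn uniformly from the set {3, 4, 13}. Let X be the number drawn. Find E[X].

70/9

E[X | stage 1] = (8+12)/2 = 10.
E[X | stage 2] = (3+4+13)/3 = 20/3.
By the law of total expectation,
E[X] = (1/3)·(10) + (2/3)·(20/3) = 70/9.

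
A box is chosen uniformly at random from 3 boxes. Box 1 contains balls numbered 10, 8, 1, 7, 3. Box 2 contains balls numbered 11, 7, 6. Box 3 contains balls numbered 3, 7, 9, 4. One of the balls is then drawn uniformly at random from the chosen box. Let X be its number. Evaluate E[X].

391/60

E[X | box 1] = (10+8+1+7+3)/5 = 29/5.
E[X | box 2] = (11+7+6)/3 = 8.
E[X | box 3] = (3+7+9+4)/4 = 23/4.
By the law of total expectation,
E[X] = (1/3)·(29/5) + (1/3)·(8) + (1/3)·(23/4) = 391/60.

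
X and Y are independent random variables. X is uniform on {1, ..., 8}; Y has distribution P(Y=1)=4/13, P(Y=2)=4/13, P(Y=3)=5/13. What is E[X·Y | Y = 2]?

9

P(Y = 2) = 4/13.
Summing XY·P(x,y) over outcomes with Y = 2 gives 36/13.
E[X·Y | Y = 2] = (36/13) / (4/13) = 9.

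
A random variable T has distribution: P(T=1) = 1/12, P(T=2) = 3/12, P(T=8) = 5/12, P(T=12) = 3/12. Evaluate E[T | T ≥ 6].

19/2

P(T ≥ 6) = 2/3.
Σ over the event: 8·5/12 + 12·1/4 = 19/3.
E[T | T ≥ 6] = (19/3) / (2/3) = 19/2.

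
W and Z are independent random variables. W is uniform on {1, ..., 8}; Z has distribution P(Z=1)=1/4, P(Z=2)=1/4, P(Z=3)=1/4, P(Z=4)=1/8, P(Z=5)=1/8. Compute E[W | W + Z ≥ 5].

P(W + Z ≥ 5) = 13/16.
Summing W·P(x,y) over outcomes with W + Z ≥ 5 gives 67/16.
E[W | W + Z ≥ 5] = (67/16) / (13/16) = 67/13.

67/13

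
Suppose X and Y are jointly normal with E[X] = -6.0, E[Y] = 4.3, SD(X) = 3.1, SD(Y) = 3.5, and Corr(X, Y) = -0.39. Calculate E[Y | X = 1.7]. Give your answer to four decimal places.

0.9095

The regression of Y on X has slope ρ·σ_Y/σ_X and passes through (μ_X, μ_Y).
E[Y | X=1.7] = 4.3 + (-0.39)·(3.5/3.1)·(1.7 − (-6.0)) = 4.3 + (-0.44032)·(7.7) = 0.9095.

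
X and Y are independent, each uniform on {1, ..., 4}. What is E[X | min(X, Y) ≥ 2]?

P(min(X, Y) ≥ 2) = 9/16.
Summing X·P(x,y) over outcomes with min(X, Y) ≥ 2 gives 27/16.
E[X | min(X, Y) ≥ 2] = (27/16) / (9/16) = 3.

3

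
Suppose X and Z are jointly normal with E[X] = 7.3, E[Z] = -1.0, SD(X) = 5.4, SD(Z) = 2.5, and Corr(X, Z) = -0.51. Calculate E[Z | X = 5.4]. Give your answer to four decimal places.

-0.5514

The regression of Z on X has slope ρ·σ_Z/σ_X and passes through (μ_X, μ_Z).
E[Z | X=5.4] = -1.0 + (-0.51)·(2.5/5.4)·(5.4 − (7.3)) = -1.0 + (-0.23611)·(-1.9) = -0.5514.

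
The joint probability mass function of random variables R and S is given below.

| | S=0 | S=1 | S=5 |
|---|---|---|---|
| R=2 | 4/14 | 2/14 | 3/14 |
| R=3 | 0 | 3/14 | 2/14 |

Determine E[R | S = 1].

P(S = 1) = 5/14.
Σ R·P over the event = 2·(2/14) + 3·(3/14) = 13/14.
E[R | S = 1] = (13/14) / (5/14) = 13/5.

13/5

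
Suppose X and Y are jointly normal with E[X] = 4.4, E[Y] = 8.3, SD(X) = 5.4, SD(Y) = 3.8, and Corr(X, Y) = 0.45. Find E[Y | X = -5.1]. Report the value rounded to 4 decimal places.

For a bivariate normal, E[Y | X=x] = μ_Y + ρ·(σ_Y/σ_X)·(x − μ_X).
E[Y | X=-5.1] = 8.3 + (0.45)·(3.8/5.4)·(-5.1 − (4.4)) = 8.3 + (0.316667)·(-9.5) = 5.2917.

5.2917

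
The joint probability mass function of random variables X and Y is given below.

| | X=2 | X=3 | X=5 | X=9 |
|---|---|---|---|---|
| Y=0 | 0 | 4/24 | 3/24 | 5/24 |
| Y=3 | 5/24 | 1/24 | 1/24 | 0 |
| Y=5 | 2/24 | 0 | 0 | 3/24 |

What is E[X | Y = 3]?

18/7

P(Y = 3) = 7/24.
Σ X·P over the event = 2·(5/24) + 3·(1/24) + 5·(1/24) = 3/4.
E[X | Y = 3] = (3/4) / (7/24) = 18/7.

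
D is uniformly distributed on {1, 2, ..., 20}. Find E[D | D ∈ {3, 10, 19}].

P(D ∈ {3, 10, 19}) = 3/20.
Σ over the event: 3·1/20 + 10·1/20 + 19·1/20 = 8/5.
E[D | D ∈ {3, 10, 19}] = (8/5) / (3/20) = 32/3.

32/3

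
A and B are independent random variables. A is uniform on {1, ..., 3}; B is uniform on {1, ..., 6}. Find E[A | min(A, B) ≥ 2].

5/2

Outcomes with min(A, B) ≥ 2: (2,2), (2,3), (2,4), (2,5), (2,6), (3,2), (3,3), (3,4), (3,5), (3,6), each with probability 1/18.
E[A | min(A, B) ≥ 2] = (2 + 2 + 2 + 2 + 2 + 3 + 3 + 3 + 3 + 3) / 10 = 5/2.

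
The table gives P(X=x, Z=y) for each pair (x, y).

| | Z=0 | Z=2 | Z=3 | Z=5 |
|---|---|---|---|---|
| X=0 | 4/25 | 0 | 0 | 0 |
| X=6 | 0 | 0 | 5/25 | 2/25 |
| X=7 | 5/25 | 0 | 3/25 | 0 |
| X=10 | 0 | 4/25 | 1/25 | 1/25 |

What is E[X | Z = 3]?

P(Z = 3) = 9/25.
Summing X·P(X=x,Z=y) over the conditioning event gives 61/25.
E[X | Z = 3] = (61/25) / (9/25) = 61/9.

61/9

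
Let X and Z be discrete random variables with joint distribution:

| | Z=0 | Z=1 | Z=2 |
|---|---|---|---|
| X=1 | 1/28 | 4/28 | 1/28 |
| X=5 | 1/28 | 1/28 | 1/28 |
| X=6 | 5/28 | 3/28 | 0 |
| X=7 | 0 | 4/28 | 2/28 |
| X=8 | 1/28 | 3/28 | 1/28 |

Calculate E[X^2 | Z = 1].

35

P(Z = 1) = 15/28.
Σ X^2·P over the event = 1·(4/28) + 25·(1/28) + 36·(3/28) + 49·(4/28) + 64·(3/28) = 75/4.
E[X^2 | Z = 1] = (75/4) / (15/28) = 35.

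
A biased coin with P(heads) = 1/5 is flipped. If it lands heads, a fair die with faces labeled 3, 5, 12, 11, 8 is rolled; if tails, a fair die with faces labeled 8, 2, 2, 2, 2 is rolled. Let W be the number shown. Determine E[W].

E[W | heads] = (3+5+12+11+8)/5 = 39/5.
E[W | tails] = (8+2+2+2+2)/5 = 16/5.
E[W] = (1/5)·(39/5) + (4/5)·(16/5) = 103/25.

103/25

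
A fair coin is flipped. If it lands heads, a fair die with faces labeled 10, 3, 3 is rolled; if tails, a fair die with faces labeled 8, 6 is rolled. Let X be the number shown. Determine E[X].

E[X | heads] = (10+3+3)/3 = 16/3.
E[X | tails] = (8+6)/2 = 7.
By the law of total expectation,
E[X] = (1/2)·(16/3) + (1/2)·(7) = 37/6.

37/6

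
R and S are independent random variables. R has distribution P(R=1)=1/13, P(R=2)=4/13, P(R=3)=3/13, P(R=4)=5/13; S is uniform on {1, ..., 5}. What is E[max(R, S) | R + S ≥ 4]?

P(R + S ≥ 4) = 59/65.
Summing max(R,S)·P(x,y) over outcomes with R + S ≥ 4 gives 227/65.
E[max(R, S) | R + S ≥ 4] = (227/65) / (59/65) = 227/59.

227/59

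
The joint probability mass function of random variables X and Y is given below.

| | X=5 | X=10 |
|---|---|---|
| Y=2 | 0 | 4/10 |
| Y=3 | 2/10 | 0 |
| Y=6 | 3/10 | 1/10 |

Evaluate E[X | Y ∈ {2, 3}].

P(Y ∈ {2, 3}) = 3/5.
Summing X·P(X=x,Y=y) over the conditioning event gives 5.
E[X | Y ∈ {2, 3}] = (5) / (3/5) = 25/3.

25/3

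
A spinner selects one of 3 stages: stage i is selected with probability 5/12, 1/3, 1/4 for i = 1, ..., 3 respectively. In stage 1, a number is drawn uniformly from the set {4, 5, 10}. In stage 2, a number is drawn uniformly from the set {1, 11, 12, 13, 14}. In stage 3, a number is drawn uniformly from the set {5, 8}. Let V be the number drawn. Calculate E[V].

2759/360

E[V | stage 1] = (4+5+10)/3 = 19/3.
E[V | stage 2] = (1+11+12+13+14)/5 = 51/5.
E[V | stage 3] = (5+8)/2 = 13/2.
By the law of total expectation,
E[V] = (5/12)·(19/3) + (1/3)·(51/5) + (1/4)·(13/2) = 2759/360.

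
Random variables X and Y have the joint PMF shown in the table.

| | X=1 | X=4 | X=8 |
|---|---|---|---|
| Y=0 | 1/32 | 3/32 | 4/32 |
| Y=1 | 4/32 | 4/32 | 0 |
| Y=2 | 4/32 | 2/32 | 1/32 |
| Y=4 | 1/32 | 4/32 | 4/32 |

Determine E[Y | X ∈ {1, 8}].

P(X ∈ {1, 8}) = 19/32.
Σ Y·P over the event = 0·(1/32) + 1·(4/32) + 2·(4/32) + 4·(1/32) + 0·(4/32) + 2·(1/32) + 4·(4/32) = 17/16.
E[Y | X ∈ {1, 8}] = (17/16) / (19/32) = 34/19.

34/19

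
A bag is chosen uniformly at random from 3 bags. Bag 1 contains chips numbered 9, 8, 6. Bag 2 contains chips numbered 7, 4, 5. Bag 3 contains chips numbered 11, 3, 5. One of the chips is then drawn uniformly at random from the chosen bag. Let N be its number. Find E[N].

58/9

E[N | bag 1] = (9+8+6)/3 = 23/3.
E[N | bag 2] = (7+4+5)/3 = 16/3.
E[N | bag 3] = (11+3+5)/3 = 19/3.
By the law of total expectation,
E[N] = (1/3)·(23/3) + (1/3)·(16/3) + (1/3)·(19/3) = 58/9.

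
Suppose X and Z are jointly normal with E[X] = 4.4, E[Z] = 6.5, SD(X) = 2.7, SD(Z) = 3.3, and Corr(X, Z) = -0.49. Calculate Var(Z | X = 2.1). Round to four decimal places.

Var(Z | X=x) = (1 − ρ²)·σ_Z².
Var(Z | X=2.1) = (3.3)²·(1 − (-0.49)²) = 10.89·0.7599 = 8.2753.

8.2753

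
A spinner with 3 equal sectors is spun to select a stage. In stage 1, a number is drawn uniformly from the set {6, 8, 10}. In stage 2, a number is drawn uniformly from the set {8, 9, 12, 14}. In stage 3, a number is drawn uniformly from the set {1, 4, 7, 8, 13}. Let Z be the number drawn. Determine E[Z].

169/20

E[Z | stage 1] = (6+8+10)/3 = 8.
E[Z | stage 2] = (8+9+12+14)/4 = 43/4.
E[Z | stage 3] = (1+4+7+8+13)/5 = 33/5.
E[Z] = (1/3)·(8) + (1/3)·(43/4) + (1/3)·(33/5) = 169/20.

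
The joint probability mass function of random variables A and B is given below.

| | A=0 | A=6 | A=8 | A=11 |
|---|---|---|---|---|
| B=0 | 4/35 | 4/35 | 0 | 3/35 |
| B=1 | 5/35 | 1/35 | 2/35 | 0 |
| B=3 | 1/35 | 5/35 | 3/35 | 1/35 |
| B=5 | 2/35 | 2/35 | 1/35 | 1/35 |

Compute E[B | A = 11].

8/5

P(A = 11) = 1/7.
Σ B·P over the event = 0·(3/35) + 3·(1/35) + 5·(1/35) = 8/35.
E[B | A = 11] = (8/35) / (1/7) = 8/5.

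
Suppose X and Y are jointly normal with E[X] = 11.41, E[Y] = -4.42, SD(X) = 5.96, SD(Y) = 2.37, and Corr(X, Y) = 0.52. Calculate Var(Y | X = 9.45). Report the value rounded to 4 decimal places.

For a bivariate normal, Var(Y | X=x) = σ_Y²(1 − ρ²).
Var(Y | X=9.45) = (2.37)²·(1 − (0.52)²) = 5.6169·0.7296 = 4.0981.

4.0981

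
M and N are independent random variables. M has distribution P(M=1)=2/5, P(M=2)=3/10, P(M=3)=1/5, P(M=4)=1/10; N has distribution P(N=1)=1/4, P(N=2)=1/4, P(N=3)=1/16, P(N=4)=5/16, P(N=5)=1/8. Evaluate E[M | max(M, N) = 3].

64/25

P(max(M, N) = 3) = 5/32.
Summing M·P(x,y) over outcomes with max(M, N) = 3 gives 2/5.
E[M | max(M, N) = 3] = (2/5) / (5/32) = 64/25.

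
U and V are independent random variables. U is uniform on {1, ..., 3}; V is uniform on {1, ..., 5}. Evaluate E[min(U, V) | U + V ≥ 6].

7/3

Outcomes with U + V ≥ 6: (1,5), (2,4), (2,5), (3,3), (3,4), (3,5), each with probability 1/15.
E[min(U, V) | U + V ≥ 6] = (1 + 2 + 2 + 3 + 3 + 3) / 6 = 7/3.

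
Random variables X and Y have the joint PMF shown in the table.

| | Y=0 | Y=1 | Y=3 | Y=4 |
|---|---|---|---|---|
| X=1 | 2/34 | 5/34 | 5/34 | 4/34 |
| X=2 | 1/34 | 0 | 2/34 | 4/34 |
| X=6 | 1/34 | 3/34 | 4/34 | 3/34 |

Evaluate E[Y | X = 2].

P(X = 2) = 7/34.
Σ Y·P over the event = 0·(1/34) + 3·(2/34) + 4·(4/34) = 11/17.
E[Y | X = 2] = (11/17) / (7/34) = 22/7.

22/7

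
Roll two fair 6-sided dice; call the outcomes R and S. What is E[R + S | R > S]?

P(R > S) = 5/12.
Summing (R+S)·P(x,y) over outcomes with R > S gives 35/12.
E[R + S | R > S] = (35/12) / (5/12) = 7.

7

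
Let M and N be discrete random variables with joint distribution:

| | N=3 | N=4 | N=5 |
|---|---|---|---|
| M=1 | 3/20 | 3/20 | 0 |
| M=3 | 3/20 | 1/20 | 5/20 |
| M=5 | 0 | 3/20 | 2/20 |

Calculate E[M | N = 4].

3

P(N = 4) = 7/20.
Σ M·P over the event = 1·(3/20) + 3·(1/20) + 5·(3/20) = 21/20.
E[M | N = 4] = (21/20) / (7/20) = 3.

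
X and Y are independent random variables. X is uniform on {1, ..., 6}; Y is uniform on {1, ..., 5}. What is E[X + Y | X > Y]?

7

P(X > Y) = 1/2.
Summing (X+Y)·P(x,y) over outcomes with X > Y gives 7/2.
E[X + Y | X > Y] = (7/2) / (1/2) = 7.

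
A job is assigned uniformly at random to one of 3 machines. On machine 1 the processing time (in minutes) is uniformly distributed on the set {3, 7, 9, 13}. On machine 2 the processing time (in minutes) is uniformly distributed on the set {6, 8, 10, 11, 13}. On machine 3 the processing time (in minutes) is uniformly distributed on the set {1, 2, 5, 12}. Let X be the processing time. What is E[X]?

E[X | machine 1] = (3+7+9+13)/4 = 8.
E[X | machine 2] = (6+8+10+11+13)/5 = 48/5.
E[X | machine 3] = (1+2+5+12)/4 = 5.
By the law of total expectation,
E[X] = (1/3)·(8) + (1/3)·(48/5) + (1/3)·(5) = 113/15.

113/15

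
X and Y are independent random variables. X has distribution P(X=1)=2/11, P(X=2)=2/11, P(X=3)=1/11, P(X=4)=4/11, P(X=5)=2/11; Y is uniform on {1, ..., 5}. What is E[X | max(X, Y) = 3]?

15/7

P(max(X, Y) = 3) = 7/55.
Summing X·P(x,y) over outcomes with max(X, Y) = 3 gives 3/11.
E[X | max(X, Y) = 3] = (3/11) / (7/55) = 15/7.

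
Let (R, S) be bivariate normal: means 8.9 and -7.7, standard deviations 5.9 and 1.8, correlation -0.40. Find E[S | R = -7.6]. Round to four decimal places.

E[S | R=x] = μ_S + ρ(σ_S/σ_R)(x − μ_R) for jointly normal variables.
E[S | R=-7.6] = -7.7 + (-0.40)·(1.8/5.9)·(-7.6 − (8.9)) = -7.7 + (-0.122034)·(-16.5) = -5.6864.

-5.6864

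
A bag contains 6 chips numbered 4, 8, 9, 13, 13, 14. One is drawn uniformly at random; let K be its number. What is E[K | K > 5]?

57/5

P(K > 5) = 5/6.
Σ over the event: 8·1/6 + 9·1/6 + 13·1/3 + 14·1/6 = 19/2.
E[K | K > 5] = (19/2) / (5/6) = 57/5.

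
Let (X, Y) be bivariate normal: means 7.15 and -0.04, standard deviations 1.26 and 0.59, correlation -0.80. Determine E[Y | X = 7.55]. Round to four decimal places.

-0.1898

The regression of Y on X has slope ρ·σ_Y/σ_X and passes through (μ_X, μ_Y).
E[Y | X=7.55] = -0.04 + (-0.80)·(0.59/1.26)·(7.55 − (7.15)) = -0.04 + (-0.3746)·(0.4) = -0.1898.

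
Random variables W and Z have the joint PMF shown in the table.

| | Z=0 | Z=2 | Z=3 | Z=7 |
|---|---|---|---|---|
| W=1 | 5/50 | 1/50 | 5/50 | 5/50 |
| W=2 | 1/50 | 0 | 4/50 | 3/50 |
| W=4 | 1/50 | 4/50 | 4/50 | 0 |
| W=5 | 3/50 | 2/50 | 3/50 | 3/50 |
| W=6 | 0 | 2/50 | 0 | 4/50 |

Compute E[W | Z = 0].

13/5

P(Z = 0) = 1/5.
Summing W·P(W=x,Z=y) over the conditioning event gives 13/25.
E[W | Z = 0] = (13/25) / (1/5) = 13/5.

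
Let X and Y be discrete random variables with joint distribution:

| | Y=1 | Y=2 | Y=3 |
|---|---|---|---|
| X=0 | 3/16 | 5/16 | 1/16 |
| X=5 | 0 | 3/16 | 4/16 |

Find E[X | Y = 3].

4

P(Y = 3) = 5/16.
Σ X·P over the event = 0·(1/16) + 5·(4/16) = 5/4.
E[X | Y = 3] = (5/4) / (5/16) = 4.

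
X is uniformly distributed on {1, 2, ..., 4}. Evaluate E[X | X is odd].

Given X is odd, X is equally likely to be any of {1, 3}.
E[X | X is odd] = (1 + 3) / 2 = 2.

2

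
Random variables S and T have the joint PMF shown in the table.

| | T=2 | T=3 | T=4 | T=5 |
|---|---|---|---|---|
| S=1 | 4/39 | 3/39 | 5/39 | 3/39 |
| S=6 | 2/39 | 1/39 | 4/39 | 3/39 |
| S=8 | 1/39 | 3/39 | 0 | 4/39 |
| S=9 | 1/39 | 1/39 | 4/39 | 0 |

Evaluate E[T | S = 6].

P(S = 6) = 10/39.
Σ T·P over the event = 2·(2/39) + 3·(1/39) + 4·(4/39) + 5·(3/39) = 38/39.
E[T | S = 6] = (38/39) / (10/39) = 19/5.

19/5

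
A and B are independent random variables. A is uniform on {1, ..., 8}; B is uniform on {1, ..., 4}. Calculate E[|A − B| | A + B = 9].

4

Outcomes with A + B = 9: (5,4), (6,3), (7,2), (8,1), each with probability 1/32.
E[|A − B| | A + B = 9] = (1 + 3 + 5 + 7) / 4 = 4.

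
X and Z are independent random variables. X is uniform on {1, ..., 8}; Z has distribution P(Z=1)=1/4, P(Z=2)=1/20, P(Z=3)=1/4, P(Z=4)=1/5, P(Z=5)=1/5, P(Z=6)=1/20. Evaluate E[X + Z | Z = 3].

P(Z = 3) = 1/4.
Summing (X+Z)·P(x,y) over outcomes with Z = 3 gives 15/8.
E[X + Z | Z = 3] = (15/8) / (1/4) = 15/2.

15/2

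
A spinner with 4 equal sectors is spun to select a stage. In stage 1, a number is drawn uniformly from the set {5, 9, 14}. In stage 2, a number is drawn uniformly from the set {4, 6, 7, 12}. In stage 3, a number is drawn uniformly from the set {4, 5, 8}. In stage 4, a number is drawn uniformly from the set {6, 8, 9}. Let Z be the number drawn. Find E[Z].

359/48

E[Z | stage 1] = (5+9+14)/3 = 28/3.
E[Z | stage 2] = (4+6+7+12)/4 = 29/4.
E[Z | stage 3] = (4+5+8)/3 = 17/3.
E[Z | stage 4] = (6+8+9)/3 = 23/3.
By the law of total expectation,
E[Z] = (1/4)·(28/3) + (1/4)·(29/4) + (1/4)·(17/3) + (1/4)·(23/3) = 359/48.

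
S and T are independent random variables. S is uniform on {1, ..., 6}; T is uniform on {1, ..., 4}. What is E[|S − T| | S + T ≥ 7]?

11/5

Outcomes with S + T ≥ 7: (3,4), (4,3), (4,4), (5,2), (5,3), (5,4), (6,1), (6,2), (6,3), (6,4), each with probability 1/24.
E[|S − T| | S + T ≥ 7] = (1 + 1 + 0 + 3 + 2 + 1 + 5 + 4 + 3 + 2) / 10 = 11/5.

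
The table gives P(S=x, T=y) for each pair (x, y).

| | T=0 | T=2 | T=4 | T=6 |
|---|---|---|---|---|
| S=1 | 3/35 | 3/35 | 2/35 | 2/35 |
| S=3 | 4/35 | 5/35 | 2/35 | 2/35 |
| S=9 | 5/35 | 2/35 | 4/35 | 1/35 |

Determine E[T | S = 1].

P(S = 1) = 2/7.
Σ T·P over the event = 0·(3/35) + 2·(3/35) + 4·(2/35) + 6·(2/35) = 26/35.
E[T | S = 1] = (26/35) / (2/7) = 13/5.

13/5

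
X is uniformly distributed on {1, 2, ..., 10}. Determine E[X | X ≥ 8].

9

Given X ≥ 8, X is equally likely to be any of {8, 9, 10}.
E[X | X ≥ 8] = (8 + 9 + 10) / 3 = 9.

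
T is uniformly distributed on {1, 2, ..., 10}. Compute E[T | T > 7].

9

Given T > 7, T is equally likely to be any of {8, 9, 10}.
E[T | T > 7] = (8 + 9 + 10) / 3 = 9.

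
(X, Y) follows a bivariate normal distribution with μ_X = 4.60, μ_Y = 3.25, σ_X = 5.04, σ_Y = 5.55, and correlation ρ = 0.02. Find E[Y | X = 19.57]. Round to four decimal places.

3.5797

E[Y | X=x] = μ_Y + ρ(σ_Y/σ_X)(x − μ_X) for jointly normal variables.
E[Y | X=19.57] = 3.25 + (0.02)·(5.55/5.04)·(19.57 − (4.60)) = 3.25 + (0.022024)·(14.97) = 3.5797.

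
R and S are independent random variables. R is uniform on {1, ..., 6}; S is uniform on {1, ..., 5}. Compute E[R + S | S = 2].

Outcomes with S = 2: (1,2), (2,2), (3,2), (4,2), (5,2), (6,2), each with probability 1/30.
E[R + S | S = 2] = (3 + 4 + 5 + 6 + 7 + 8) / 6 = 11/2.

11/2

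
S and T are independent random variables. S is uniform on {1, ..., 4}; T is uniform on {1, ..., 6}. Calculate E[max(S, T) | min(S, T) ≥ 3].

P(min(S, T) ≥ 3) = 1/3.
Summing max(S,T)·P(x,y) over outcomes with min(S, T) ≥ 3 gives 37/24.
E[max(S, T) | min(S, T) ≥ 3] = (37/24) / (1/3) = 37/8.

37/8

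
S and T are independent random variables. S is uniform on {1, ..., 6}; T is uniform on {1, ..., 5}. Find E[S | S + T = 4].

2

Outcomes with S + T = 4: (1,3), (2,2), (3,1), each with probability 1/30.
E[S | S + T = 4] = (1 + 2 + 3) / 3 = 2.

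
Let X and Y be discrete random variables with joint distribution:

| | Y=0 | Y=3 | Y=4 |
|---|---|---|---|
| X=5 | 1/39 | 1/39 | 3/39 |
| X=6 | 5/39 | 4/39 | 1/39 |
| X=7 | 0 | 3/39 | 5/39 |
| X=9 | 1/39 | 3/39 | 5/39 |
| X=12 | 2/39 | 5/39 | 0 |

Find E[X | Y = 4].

101/14

P(Y = 4) = 14/39.
Σ X·P over the event = 5·(3/39) + 6·(1/39) + 7·(5/39) + 9·(5/39) = 101/39.
E[X | Y = 4] = (101/39) / (14/39) = 101/14.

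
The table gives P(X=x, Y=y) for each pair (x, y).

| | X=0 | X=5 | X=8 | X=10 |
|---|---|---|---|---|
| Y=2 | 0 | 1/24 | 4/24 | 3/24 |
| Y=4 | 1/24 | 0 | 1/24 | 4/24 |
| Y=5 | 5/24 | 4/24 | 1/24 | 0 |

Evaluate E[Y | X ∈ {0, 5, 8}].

P(X ∈ {0, 5, 8}) = 17/24.
Σ Y·P over the event = 4·(1/24) + 5·(5/24) + 2·(1/24) + 5·(4/24) + 2·(4/24) + 4·(1/24) + 5·(1/24) = 17/6.
E[Y | X ∈ {0, 5, 8}] = (17/6) / (17/24) = 4.

4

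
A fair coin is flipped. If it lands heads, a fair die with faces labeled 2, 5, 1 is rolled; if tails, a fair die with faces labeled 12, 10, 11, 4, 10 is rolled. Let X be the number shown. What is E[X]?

181/30

E[X | heads] = (2+5+1)/3 = 8/3.
E[X | tails] = (12+10+11+4+10)/5 = 47/5.
By the law of total expectation,
E[X] = (1/2)·(8/3) + (1/2)·(47/5) = 181/30.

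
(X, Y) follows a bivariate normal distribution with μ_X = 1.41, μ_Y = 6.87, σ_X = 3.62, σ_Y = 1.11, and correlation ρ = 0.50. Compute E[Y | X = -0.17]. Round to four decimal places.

6.6278

The regression of Y on X has slope ρ·σ_Y/σ_X and passes through (μ_X, μ_Y).
E[Y | X=-0.17] = 6.87 + (0.50)·(1.11/3.62)·(-0.17 − (1.41)) = 6.87 + (0.15331)·(-1.58) = 6.6278.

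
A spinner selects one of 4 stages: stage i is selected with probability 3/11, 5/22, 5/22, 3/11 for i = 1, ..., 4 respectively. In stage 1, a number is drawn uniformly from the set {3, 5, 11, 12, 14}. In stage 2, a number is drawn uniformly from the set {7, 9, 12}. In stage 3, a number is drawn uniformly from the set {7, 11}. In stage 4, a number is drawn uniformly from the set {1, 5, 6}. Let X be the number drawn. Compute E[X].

E[X | stage 1] = (3+5+11+12+14)/5 = 9.
E[X | stage 2] = (7+9+12)/3 = 28/3.
E[X | stage 3] = (7+11)/2 = 9.
E[X | stage 4] = (1+5+6)/3 = 4.
By the law of total expectation,
E[X] = (3/11)·(9) + (5/22)·(28/3) + (5/22)·(9) + (3/11)·(4) = 509/66.

509/66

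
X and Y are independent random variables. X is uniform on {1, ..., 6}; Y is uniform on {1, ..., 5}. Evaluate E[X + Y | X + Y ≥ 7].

25/3

P(X + Y ≥ 7) = 1/2.
Summing (X+Y)·P(x,y) over outcomes with X + Y ≥ 7 gives 25/6.
E[X + Y | X + Y ≥ 7] = (25/6) / (1/2) = 25/3.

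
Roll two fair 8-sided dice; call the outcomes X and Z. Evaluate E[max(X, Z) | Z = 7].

57/8

Outcomes with Z = 7: (1,7), (2,7), (3,7), (4,7), (5,7), (6,7), (7,7), (8,7), each with probability 1/64.
E[max(X, Z) | Z = 7] = (7 + 7 + 7 + 7 + 7 + 7 + 7 + 8) / 8 = 57/8.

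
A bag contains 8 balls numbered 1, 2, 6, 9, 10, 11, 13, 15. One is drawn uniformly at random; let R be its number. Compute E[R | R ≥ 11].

13

P(R ≥ 11) = 3/8.
Σ over the event: 11·1/8 + 13·1/8 + 15·1/8 = 39/8.
E[R | R ≥ 11] = (39/8) / (3/8) = 13.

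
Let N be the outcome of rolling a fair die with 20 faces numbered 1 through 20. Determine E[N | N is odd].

Given N is odd, N is equally likely to be any of {1, 3, 5, 7, 9, 11, 13, 15, 17, 19}.
E[N | N is odd] = (1 + 3 + 5 + 7 + 9 + 11 + 13 + 15 + 17 + 19) / 10 = 10.

10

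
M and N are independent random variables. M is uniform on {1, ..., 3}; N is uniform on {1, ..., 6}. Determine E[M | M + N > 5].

Outcomes with M + N > 5: (1,5), (1,6), (2,4), (2,5), (2,6), (3,3), (3,4), (3,5), (3,6), each with probability 1/18.
E[M | M + N > 5] = (1 + 1 + 2 + 2 + 2 + 3 + 3 + 3 + 3) / 9 = 20/9.

20/9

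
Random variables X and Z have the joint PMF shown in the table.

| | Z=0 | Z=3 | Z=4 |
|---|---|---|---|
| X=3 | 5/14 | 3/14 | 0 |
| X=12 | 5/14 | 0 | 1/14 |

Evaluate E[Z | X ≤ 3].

P(X ≤ 3) = 4/7.
Σ Z·P over the event = 0·(5/14) + 3·(3/14) = 9/14.
E[Z | X ≤ 3] = (9/14) / (4/7) = 9/8.

9/8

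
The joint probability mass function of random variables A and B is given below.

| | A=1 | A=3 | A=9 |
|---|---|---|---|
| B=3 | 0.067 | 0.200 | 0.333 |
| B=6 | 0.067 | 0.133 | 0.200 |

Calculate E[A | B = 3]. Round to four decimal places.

P(B = 3) = 0.600.
Σ A·P over the event = 1·(0.067) + 3·(0.200) + 9·(0.333) = 3.664.
E[A | B = 3] = (3.664) / (0.600) = 6.1067.

6.1067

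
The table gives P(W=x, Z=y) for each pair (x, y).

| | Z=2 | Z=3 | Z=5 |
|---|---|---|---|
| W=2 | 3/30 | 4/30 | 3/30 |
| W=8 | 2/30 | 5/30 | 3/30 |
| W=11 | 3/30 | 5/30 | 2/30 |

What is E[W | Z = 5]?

P(Z = 5) = 4/15.
Σ W·P over the event = 2·(3/30) + 8·(3/30) + 11·(2/30) = 26/15.
E[W | Z = 5] = (26/15) / (4/15) = 13/2.

13/2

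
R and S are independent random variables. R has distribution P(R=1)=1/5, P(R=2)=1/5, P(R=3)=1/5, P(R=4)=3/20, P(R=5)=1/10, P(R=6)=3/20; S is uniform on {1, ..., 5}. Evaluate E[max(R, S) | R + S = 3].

P(R + S = 3) = 2/25.
Summing max(R,S)·P(x,y) over outcomes with R + S = 3 gives 4/25.
E[max(R, S) | R + S = 3] = (4/25) / (2/25) = 2.

2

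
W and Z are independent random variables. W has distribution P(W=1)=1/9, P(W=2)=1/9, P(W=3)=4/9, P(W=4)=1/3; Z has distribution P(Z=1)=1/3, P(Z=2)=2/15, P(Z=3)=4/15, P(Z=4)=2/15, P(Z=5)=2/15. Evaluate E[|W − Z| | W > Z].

P(W > Z) = 22/45.
Summing |W−Z|·P(x,y) over outcomes with W > Z gives 122/135.
E[|W − Z| | W > Z] = (122/135) / (22/45) = 61/33.

61/33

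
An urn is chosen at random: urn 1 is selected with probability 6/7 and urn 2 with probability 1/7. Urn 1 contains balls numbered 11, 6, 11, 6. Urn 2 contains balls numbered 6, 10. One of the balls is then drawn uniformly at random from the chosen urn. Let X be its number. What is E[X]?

59/7

E[X | urn 1] = (11+6+11+6)/4 = 17/2.
E[X | urn 2] = (6+10)/2 = 8.
By the law of total expectation,
E[X] = (6/7)·(17/2) + (1/7)·(8) = 59/7.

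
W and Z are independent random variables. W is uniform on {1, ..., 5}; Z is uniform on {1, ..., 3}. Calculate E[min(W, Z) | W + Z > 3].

P(W + Z > 3) = 4/5.
Summing min(W,Z)·P(x,y) over outcomes with W + Z > 3 gives 23/15.
E[min(W, Z) | W + Z > 3] = (23/15) / (4/5) = 23/12.

23/12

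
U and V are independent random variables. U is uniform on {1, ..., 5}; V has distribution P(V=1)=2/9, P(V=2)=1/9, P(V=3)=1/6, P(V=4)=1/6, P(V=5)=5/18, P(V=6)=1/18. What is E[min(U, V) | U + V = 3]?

P(U + V = 3) = 1/15.
Summing min(U,V)·P(x,y) over outcomes with U + V = 3 gives 1/15.
E[min(U, V) | U + V = 3] = (1/15) / (1/15) = 1.

1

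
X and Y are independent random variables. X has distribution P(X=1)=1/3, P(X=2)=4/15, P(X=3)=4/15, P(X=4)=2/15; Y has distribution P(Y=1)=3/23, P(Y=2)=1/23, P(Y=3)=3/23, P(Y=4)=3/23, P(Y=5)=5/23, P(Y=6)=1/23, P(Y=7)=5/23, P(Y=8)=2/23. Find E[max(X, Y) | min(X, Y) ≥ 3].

P(min(X, Y) ≥ 3) = 38/115.
Summing max(X,Y)·P(x,y) over outcomes with min(X, Y) ≥ 3 gives 208/115.
E[max(X, Y) | min(X, Y) ≥ 3] = (208/115) / (38/115) = 104/19.

104/19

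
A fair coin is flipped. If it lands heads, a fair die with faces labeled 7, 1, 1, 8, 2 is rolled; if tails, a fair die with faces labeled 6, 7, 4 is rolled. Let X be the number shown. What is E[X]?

71/15

E[X | heads] = (7+1+1+8+2)/5 = 19/5.
E[X | tails] = (6+7+4)/3 = 17/3.
By the law of total expectation,
E[X] = (1/2)·(19/5) + (1/2)·(17/3) = 71/15.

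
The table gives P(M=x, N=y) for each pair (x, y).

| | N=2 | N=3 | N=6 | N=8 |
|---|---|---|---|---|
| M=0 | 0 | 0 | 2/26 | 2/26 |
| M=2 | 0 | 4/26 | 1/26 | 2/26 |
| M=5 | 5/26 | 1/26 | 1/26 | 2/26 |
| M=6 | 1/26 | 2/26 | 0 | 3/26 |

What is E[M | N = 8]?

P(N = 8) = 9/26.
Σ M·P over the event = 0·(2/26) + 2·(2/26) + 5·(2/26) + 6·(3/26) = 16/13.
E[M | N = 8] = (16/13) / (9/26) = 32/9.

32/9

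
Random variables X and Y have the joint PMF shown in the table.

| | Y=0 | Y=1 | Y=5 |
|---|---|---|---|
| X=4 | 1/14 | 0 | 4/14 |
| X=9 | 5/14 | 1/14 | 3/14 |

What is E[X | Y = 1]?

9

P(Y = 1) = 1/14.
Σ X·P over the event = 9·(1/14) = 9/14.
E[X | Y = 1] = (9/14) / (1/14) = 9.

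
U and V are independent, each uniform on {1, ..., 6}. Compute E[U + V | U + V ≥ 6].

106/13

P(U + V ≥ 6) = 13/18.
Summing (U+V)·P(x,y) over outcomes with U + V ≥ 6 gives 53/9.
E[U + V | U + V ≥ 6] = (53/9) / (13/18) = 106/13.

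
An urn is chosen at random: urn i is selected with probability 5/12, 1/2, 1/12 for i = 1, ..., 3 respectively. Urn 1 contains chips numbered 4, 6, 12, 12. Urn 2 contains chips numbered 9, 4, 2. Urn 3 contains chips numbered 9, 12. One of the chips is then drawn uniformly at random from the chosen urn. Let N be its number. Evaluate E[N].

83/12

E[N | urn 1] = (4+6+12+12)/4 = 17/2.
E[N | urn 2] = (9+4+2)/3 = 5.
E[N | urn 3] = (9+12)/2 = 21/2.
By the law of total expectation,
E[N] = (5/12)·(17/2) + (1/2)·(5) + (1/12)·(21/2) = 83/12.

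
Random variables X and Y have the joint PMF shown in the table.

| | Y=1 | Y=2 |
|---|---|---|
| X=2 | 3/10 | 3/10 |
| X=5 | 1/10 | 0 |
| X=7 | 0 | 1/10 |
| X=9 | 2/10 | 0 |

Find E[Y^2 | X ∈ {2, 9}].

17/8

P(X ∈ {2, 9}) = 4/5.
Σ Y^2·P over the event = 1·(3/10) + 4·(3/10) + 1·(2/10) = 17/10.
E[Y^2 | X ∈ {2, 9}] = (17/10) / (4/5) = 17/8.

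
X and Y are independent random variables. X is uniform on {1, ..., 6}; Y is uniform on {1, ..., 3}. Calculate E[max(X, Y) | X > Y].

53/12

P(X > Y) = 2/3.
Summing max(X,Y)·P(x,y) over outcomes with X > Y gives 53/18.
E[max(X, Y) | X > Y] = (53/18) / (2/3) = 53/12.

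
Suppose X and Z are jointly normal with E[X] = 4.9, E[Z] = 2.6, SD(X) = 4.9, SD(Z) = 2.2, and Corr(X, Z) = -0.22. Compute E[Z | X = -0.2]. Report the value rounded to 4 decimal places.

For a bivariate normal, E[Z | X=x] = μ_Z + ρ·(σ_Z/σ_X)·(x − μ_X).
E[Z | X=-0.2] = 2.6 + (-0.22)·(2.2/4.9)·(-0.2 − (4.9)) = 2.6 + (-0.098776)·(-5.1) = 3.1038.

3.1038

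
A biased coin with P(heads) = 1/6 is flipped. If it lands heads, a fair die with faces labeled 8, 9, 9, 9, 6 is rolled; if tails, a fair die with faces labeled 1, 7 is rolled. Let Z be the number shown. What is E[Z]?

47/10

E[Z | heads] = (8+9+9+9+6)/5 = 41/5.
E[Z | tails] = (1+7)/2 = 4.
E[Z] = (1/6)·(41/5) + (5/6)·(4) = 47/10.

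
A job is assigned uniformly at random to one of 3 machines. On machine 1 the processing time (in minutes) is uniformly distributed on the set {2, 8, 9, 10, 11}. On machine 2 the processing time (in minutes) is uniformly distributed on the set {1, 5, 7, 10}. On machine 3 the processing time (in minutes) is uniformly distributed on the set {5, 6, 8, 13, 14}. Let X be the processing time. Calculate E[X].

E[X | machine 1] = (2+8+9+10+11)/5 = 8.
E[X | machine 2] = (1+5+7+10)/4 = 23/4.
E[X | machine 3] = (5+6+8+13+14)/5 = 46/5.
E[X] = (1/3)·(8) + (1/3)·(23/4) + (1/3)·(46/5) = 153/20.

153/20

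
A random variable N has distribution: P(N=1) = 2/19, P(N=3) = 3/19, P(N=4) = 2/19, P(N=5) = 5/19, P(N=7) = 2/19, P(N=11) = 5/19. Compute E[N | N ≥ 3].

111/17

P(N ≥ 3) = 17/19.
Σ over the event: 3·3/19 + 4·2/19 + 5·5/19 + 7·2/19 + 11·5/19 = 111/19.
E[N | N ≥ 3] = (111/19) / (17/19) = 111/17.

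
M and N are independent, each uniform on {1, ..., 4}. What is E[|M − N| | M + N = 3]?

Outcomes with M + N = 3: (1,2), (2,1), each with probability 1/16.
E[|M − N| | M + N = 3] = (1 + 1) / 2 = 1.

1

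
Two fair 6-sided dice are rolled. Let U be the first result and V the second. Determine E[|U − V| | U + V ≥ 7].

44/21

P(U + V ≥ 7) = 7/12.
Summing |U−V|·P(x,y) over outcomes with U + V ≥ 7 gives 11/9.
E[|U − V| | U + V ≥ 7] = (11/9) / (7/12) = 44/21.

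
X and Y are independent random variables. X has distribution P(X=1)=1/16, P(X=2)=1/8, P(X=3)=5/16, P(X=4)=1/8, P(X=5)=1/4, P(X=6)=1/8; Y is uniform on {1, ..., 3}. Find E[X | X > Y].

77/18

P(X > Y) = 3/4.
Summing X·P(x,y) over outcomes with X > Y gives 77/24.
E[X | X > Y] = (77/24) / (3/4) = 77/18.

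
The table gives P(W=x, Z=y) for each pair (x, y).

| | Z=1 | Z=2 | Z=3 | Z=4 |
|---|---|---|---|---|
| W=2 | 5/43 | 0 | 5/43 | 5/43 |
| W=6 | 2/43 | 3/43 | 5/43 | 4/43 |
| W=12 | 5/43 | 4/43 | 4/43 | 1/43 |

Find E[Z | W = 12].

P(W = 12) = 14/43.
Σ Z·P over the event = 1·(5/43) + 2·(4/43) + 3·(4/43) + 4·(1/43) = 29/43.
E[Z | W = 12] = (29/43) / (14/43) = 29/14.

29/14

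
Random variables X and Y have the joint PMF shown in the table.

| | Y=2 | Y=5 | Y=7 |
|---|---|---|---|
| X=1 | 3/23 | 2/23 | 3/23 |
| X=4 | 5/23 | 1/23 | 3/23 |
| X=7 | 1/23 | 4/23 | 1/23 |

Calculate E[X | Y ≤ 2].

10/3

P(Y ≤ 2) = 9/23.
Σ X·P over the event = 1·(3/23) + 4·(5/23) + 7·(1/23) = 30/23.
E[X | Y ≤ 2] = (30/23) / (9/23) = 10/3.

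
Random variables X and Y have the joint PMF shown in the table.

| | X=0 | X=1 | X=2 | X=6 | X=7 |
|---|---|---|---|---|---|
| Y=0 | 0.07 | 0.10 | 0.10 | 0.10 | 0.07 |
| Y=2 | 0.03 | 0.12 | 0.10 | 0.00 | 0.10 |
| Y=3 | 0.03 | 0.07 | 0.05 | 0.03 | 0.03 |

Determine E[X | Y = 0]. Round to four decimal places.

3.1591

P(Y = 0) = 0.44.
Σ X·P over the event = 0·(0.07) + 1·(0.10) + 2·(0.10) + 6·(0.10) + 7·(0.07) = 1.39.
E[X | Y = 0] = (1.39) / (0.44) = 3.1591.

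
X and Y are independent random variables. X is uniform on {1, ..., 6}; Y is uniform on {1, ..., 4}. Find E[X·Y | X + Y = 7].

10

P(X + Y = 7) = 1/6.
Summing XY·P(x,y) over outcomes with X + Y = 7 gives 5/3.
E[X·Y | X + Y = 7] = (5/3) / (1/6) = 10.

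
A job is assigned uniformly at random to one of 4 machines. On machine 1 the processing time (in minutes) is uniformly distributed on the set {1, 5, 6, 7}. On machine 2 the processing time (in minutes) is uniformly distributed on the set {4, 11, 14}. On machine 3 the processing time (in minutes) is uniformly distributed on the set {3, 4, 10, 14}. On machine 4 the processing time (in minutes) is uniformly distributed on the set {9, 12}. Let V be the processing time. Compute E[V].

E[V | machine 1] = (1+5+6+7)/4 = 19/4.
E[V | machine 2] = (4+11+14)/3 = 29/3.
E[V | machine 3] = (3+4+10+14)/4 = 31/4.
E[V | machine 4] = (9+12)/2 = 21/2.
E[V] = (1/4)·(19/4) + (1/4)·(29/3) + (1/4)·(31/4) + (1/4)·(21/2) = 49/6.

49/6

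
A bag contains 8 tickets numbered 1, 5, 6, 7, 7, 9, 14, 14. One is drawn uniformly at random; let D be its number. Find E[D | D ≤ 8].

26/5

P(D ≤ 8) = 5/8.
Σ over the event: 1·1/8 + 5·1/8 + 6·1/8 + 7·1/4 = 13/4.
E[D | D ≤ 8] = (13/4) / (5/8) = 26/5.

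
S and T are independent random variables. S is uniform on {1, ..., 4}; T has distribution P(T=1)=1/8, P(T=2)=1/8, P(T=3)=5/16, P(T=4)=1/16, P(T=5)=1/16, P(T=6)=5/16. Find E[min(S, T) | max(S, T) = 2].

P(max(S, T) = 2) = 3/32.
Summing min(S,T)·P(x,y) over outcomes with max(S, T) = 2 gives 1/8.
E[min(S, T) | max(S, T) = 2] = (1/8) / (3/32) = 4/3.

4/3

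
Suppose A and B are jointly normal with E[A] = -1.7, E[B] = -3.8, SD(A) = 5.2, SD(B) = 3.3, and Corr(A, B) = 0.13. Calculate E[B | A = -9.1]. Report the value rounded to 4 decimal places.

For a bivariate normal, E[B | A=x] = μ_B + ρ·(σ_B/σ_A)·(x − μ_A).
E[B | A=-9.1] = -3.8 + (0.13)·(3.3/5.2)·(-9.1 − (-1.7)) = -3.8 + (0.0825)·(-7.4) = -4.4105.

-4.4105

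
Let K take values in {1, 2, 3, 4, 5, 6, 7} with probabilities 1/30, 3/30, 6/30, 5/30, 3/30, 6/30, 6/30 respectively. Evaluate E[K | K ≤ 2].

P(K ≤ 2) = 2/15.
Σ over the event: 1·1/30 + 2·1/10 = 7/30.
E[K | K ≤ 2] = (7/30) / (2/15) = 7/4.

7/4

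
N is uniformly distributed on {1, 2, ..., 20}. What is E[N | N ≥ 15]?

35/2

Given N ≥ 15, N is equally likely to be any of {15, 16, 17, 18, 19, 20}.
E[N | N ≥ 15] = (15 + 16 + 17 + 18 + 19 + 20) / 6 = 35/2.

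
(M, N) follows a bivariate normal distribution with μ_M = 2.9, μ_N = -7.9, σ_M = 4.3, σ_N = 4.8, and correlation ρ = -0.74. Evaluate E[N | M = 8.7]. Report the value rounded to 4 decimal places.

E[N | M=x] = μ_N + ρ(σ_N/σ_M)(x − μ_M) for jointly normal variables.
E[N | M=8.7] = -7.9 + (-0.74)·(4.8/4.3)·(8.7 − (2.9)) = -7.9 + (-0.82605)·(5.8) = -12.6911.

-12.6911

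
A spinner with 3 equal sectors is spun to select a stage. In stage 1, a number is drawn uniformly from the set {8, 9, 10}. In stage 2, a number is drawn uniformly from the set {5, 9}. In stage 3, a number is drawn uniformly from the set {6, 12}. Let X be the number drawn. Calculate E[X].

E[X | stage 1] = (8+9+10)/3 = 9.
E[X | stage 2] = (5+9)/2 = 7.
E[X | stage 3] = (6+12)/2 = 9.
E[X] = (1/3)·(9) + (1/3)·(7) + (1/3)·(9) = 25/3.

25/3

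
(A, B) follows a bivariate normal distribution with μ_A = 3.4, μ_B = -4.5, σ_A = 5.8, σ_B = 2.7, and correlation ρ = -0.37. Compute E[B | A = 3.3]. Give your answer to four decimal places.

-4.4828

For a bivariate normal, E[B | A=x] = μ_B + ρ·(σ_B/σ_A)·(x − μ_A).
E[B | A=3.3] = -4.5 + (-0.37)·(2.7/5.8)·(3.3 − (3.4)) = -4.5 + (-0.17224)·(-0.1) = -4.4828.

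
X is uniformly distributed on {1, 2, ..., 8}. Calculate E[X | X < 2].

1

Given X < 2, X is equally likely to be any of {1}.
E[X | X < 2] = (1) / 1 = 1.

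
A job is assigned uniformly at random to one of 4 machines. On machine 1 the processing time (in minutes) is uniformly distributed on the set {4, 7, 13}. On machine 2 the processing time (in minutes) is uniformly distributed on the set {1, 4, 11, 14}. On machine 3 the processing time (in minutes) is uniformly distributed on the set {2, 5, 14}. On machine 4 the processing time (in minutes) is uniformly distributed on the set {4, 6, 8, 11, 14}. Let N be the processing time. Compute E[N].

311/40

E[N | machine 1] = (4+7+13)/3 = 8.
E[N | machine 2] = (1+4+11+14)/4 = 15/2.
E[N | machine 3] = (2+5+14)/3 = 7.
E[N | machine 4] = (4+6+8+11+14)/5 = 43/5.
By the law of total expectation,
E[N] = (1/4)·(8) + (1/4)·(15/2) + (1/4)·(7) + (1/4)·(43/5) = 311/40.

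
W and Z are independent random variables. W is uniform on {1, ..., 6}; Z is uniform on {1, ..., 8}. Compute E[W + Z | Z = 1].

Outcomes with Z = 1: (1,1), (2,1), (3,1), (4,1), (5,1), (6,1), each with probability 1/48.
E[W + Z | Z = 1] = (2 + 3 + 4 + 5 + 6 + 7) / 6 = 9/2.

9/2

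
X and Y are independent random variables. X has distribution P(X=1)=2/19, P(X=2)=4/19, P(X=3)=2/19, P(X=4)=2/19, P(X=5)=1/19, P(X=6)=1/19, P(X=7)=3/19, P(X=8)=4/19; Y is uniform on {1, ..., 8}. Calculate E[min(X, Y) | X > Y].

74/23

P(X > Y) = 69/152.
Summing min(X,Y)·P(x,y) over outcomes with X > Y gives 111/76.
E[min(X, Y) | X > Y] = (111/76) / (69/152) = 74/23.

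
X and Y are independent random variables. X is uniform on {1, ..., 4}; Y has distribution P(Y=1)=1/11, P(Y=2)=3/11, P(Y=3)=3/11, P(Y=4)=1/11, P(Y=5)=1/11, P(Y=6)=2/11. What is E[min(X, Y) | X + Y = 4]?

10/7

P(X + Y = 4) = 7/44.
Summing min(X,Y)·P(x,y) over outcomes with X + Y = 4 gives 5/22.
E[min(X, Y) | X + Y = 4] = (5/22) / (7/44) = 10/7.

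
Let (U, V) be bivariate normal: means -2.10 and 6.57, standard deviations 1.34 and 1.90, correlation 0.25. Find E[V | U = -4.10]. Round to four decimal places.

5.8610

E[V | U=x] = μ_V + ρ(σ_V/σ_U)(x − μ_U) for jointly normal variables.
E[V | U=-4.10] = 6.57 + (0.25)·(1.90/1.34)·(-4.10 − (-2.10)) = 6.57 + (0.35448)·(-2) = 5.8610.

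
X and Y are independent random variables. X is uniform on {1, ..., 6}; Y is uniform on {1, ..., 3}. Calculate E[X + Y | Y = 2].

P(Y = 2) = 1/3.
Summing (X+Y)·P(x,y) over outcomes with Y = 2 gives 11/6.
E[X + Y | Y = 2] = (11/6) / (1/3) = 11/2.

11/2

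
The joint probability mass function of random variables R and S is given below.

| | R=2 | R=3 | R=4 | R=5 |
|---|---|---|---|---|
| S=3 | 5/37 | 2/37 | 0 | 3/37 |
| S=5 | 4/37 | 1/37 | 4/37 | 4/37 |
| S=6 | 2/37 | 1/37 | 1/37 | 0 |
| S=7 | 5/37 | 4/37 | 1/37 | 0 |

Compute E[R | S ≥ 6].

P(S ≥ 6) = 14/37.
Σ R·P over the event = 2·(2/37) + 2·(5/37) + 3·(1/37) + 3·(4/37) + 4·(1/37) + 4·(1/37) = 1.
E[R | S ≥ 6] = (1) / (14/37) = 37/14.

37/14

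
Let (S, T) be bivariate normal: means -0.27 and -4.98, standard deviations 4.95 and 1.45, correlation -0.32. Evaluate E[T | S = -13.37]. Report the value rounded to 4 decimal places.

The regression of T on S has slope ρ·σ_T/σ_S and passes through (μ_S, μ_T).
E[T | S=-13.37] = -4.98 + (-0.32)·(1.45/4.95)·(-13.37 − (-0.27)) = -4.98 + (-0.093737)·(-13.1) = -3.7520.

-3.7520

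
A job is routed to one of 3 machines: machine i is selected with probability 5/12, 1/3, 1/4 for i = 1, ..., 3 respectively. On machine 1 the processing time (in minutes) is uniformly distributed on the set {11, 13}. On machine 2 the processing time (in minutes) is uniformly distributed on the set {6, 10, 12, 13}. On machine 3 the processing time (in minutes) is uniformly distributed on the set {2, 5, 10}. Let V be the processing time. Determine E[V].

59/6

E[V | machine 1] = (11+13)/2 = 12.
E[V | machine 2] = (6+10+12+13)/4 = 41/4.
E[V | machine 3] = (2+5+10)/3 = 17/3.
E[V] = (5/12)·(12) + (1/3)·(41/4) + (1/4)·(17/3) = 59/6.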